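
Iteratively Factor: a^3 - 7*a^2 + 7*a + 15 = (a - 5)*(a^2 - 2*a - 3) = (a - 5)*(a - 3)*(a + 1)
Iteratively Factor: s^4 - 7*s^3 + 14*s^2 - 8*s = (s - 1)*(s^3 - 6*s^2 + 8*s) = (s - 4)*(s - 1)*(s^2 - 2*s) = s*(s - 4)*(s - 1)*(s - 2)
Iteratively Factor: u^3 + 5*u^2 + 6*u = (u + 3)*(u^2 + 2*u) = (u + 2)*(u + 3)*(u)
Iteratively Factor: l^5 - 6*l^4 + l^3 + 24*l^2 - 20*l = (l + 2)*(l^4 - 8*l^3 + 17*l^2 - 10*l) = (l - 2)*(l + 2)*(l^3 - 6*l^2 + 5*l) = (l - 2)*(l - 1)*(l + 2)*(l^2 - 5*l) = (l - 5)*(l - 2)*(l - 1)*(l + 2)*(l)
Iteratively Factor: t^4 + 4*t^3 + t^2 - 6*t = (t + 2)*(t^3 + 2*t^2 - 3*t) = t*(t + 2)*(t^2 + 2*t - 3) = t*(t + 2)*(t + 3)*(t - 1)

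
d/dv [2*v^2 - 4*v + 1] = 4*v - 4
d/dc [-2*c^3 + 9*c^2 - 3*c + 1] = -6*c^2 + 18*c - 3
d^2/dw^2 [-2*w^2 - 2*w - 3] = -4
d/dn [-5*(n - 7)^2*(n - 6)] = 5*(19 - 3*n)*(n - 7)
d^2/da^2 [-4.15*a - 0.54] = 0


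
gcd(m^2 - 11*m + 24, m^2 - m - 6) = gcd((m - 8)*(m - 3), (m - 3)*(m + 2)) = m - 3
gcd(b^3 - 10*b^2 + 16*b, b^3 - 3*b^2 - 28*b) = b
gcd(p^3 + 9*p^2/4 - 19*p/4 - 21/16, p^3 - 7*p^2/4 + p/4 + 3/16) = p^2 - 5*p/4 - 3/8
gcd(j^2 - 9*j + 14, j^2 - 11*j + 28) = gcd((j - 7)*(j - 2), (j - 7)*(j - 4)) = j - 7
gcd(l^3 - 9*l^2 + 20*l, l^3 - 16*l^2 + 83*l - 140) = l^2 - 9*l + 20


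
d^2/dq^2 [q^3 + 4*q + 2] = 6*q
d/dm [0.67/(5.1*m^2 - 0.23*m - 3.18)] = (0.1541 - 6.834*m)/(-5.1*m^2 + 0.23*m + 3.18)^2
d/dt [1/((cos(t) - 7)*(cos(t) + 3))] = 2*(cos(t) - 2)*sin(t)/((cos(t) - 7)^2*(cos(t) + 3)^2)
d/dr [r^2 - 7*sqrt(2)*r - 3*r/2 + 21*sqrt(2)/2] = 2*r - 7*sqrt(2) - 3/2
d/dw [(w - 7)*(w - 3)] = 2*w - 10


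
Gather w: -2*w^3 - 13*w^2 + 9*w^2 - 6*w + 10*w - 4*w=-2*w^3 - 4*w^2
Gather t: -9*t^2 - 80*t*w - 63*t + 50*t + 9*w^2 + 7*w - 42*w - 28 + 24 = -9*t^2 + t*(-80*w - 13) + 9*w^2 - 35*w - 4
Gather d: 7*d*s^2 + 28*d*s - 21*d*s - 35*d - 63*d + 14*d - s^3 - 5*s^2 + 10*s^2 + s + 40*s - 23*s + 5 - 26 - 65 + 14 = d*(7*s^2 + 7*s - 84) - s^3 + 5*s^2 + 18*s - 72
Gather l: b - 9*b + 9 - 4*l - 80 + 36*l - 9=-8*b + 32*l - 80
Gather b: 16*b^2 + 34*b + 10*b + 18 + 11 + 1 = 16*b^2 + 44*b + 30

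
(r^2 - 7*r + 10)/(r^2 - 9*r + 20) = (r - 2)/(r - 4)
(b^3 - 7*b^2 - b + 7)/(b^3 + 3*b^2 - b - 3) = (b - 7)/(b + 3)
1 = 1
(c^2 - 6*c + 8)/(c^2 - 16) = (c - 2)/(c + 4)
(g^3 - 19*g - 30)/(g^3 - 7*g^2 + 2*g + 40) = (g + 3)/(g - 4)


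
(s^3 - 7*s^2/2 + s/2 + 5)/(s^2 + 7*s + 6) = (s^2 - 9*s/2 + 5)/(s + 6)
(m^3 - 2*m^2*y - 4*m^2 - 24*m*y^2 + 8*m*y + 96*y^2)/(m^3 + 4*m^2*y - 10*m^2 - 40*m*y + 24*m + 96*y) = (m - 6*y)/(m - 6)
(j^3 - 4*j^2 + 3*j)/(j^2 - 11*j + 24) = j*(j - 1)/(j - 8)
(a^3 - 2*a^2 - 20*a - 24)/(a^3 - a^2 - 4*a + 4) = (a^2 - 4*a - 12)/(a^2 - 3*a + 2)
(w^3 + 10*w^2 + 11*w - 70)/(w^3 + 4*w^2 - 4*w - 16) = (w^2 + 12*w + 35)/(w^2 + 6*w + 8)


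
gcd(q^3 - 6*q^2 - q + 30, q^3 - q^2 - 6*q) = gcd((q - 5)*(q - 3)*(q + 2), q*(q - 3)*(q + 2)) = q^2 - q - 6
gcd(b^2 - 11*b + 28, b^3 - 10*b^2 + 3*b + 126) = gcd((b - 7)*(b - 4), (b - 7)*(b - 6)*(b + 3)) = b - 7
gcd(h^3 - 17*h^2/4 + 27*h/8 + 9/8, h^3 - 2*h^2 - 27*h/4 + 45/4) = h^2 - 9*h/2 + 9/2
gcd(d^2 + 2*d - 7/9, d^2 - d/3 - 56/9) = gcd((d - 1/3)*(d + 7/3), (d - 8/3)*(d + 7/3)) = d + 7/3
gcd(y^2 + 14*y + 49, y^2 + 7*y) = y + 7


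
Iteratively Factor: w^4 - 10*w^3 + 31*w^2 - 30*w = (w)*(w^3 - 10*w^2 + 31*w - 30) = w*(w - 3)*(w^2 - 7*w + 10) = w*(w - 3)*(w - 2)*(w - 5)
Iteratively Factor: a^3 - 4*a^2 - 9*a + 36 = (a - 3)*(a^2 - a - 12) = (a - 4)*(a - 3)*(a + 3)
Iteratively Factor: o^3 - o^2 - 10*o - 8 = (o - 4)*(o^2 + 3*o + 2) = (o - 4)*(o + 2)*(o + 1)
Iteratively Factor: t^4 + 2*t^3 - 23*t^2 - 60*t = (t)*(t^3 + 2*t^2 - 23*t - 60) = t*(t + 3)*(t^2 - t - 20) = t*(t - 5)*(t + 3)*(t + 4)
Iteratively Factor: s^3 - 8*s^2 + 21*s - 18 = (s - 3)*(s^2 - 5*s + 6) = (s - 3)*(s - 2)*(s - 3)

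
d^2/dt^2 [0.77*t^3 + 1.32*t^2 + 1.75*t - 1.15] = 4.62*t + 2.64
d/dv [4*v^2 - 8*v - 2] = 8*v - 8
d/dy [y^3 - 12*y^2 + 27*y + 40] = 3*y^2 - 24*y + 27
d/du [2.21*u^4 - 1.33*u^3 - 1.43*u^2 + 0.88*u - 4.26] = 8.84*u^3 - 3.99*u^2 - 2.86*u + 0.88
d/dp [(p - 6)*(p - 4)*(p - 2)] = 3*p^2 - 24*p + 44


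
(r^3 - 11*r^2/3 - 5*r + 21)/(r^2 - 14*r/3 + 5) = (3*r^2 - 2*r - 21)/(3*r - 5)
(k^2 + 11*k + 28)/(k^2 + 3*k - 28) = (k + 4)/(k - 4)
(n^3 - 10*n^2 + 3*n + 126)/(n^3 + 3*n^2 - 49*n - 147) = (n - 6)/(n + 7)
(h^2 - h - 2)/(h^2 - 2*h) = (h + 1)/h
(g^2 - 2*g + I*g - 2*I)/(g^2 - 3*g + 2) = (g + I)/(g - 1)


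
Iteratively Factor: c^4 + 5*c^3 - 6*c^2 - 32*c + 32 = (c - 1)*(c^3 + 6*c^2 - 32) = (c - 1)*(c + 4)*(c^2 + 2*c - 8) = (c - 1)*(c + 4)^2*(c - 2)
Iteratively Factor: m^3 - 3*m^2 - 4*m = (m + 1)*(m^2 - 4*m) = m*(m + 1)*(m - 4)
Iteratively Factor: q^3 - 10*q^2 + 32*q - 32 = (q - 2)*(q^2 - 8*q + 16) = (q - 4)*(q - 2)*(q - 4)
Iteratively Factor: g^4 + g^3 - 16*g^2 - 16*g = (g)*(g^3 + g^2 - 16*g - 16) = g*(g + 1)*(g^2 - 16) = g*(g - 4)*(g + 1)*(g + 4)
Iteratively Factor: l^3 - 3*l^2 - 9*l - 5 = (l + 1)*(l^2 - 4*l - 5) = (l - 5)*(l + 1)*(l + 1)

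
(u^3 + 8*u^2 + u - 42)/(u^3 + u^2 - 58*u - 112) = (u^2 + u - 6)/(u^2 - 6*u - 16)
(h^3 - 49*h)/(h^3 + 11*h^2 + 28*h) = (h - 7)/(h + 4)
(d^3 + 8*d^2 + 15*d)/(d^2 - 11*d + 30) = d*(d^2 + 8*d + 15)/(d^2 - 11*d + 30)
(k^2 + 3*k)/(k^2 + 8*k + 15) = k/(k + 5)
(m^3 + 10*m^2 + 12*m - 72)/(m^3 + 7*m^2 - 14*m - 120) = (m^2 + 4*m - 12)/(m^2 + m - 20)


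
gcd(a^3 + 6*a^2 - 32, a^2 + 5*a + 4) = a + 4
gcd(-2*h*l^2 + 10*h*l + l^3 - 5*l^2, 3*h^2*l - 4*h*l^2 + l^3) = l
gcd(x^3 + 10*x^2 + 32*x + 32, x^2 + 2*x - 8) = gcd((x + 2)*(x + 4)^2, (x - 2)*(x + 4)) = x + 4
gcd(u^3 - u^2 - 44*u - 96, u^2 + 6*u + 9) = u + 3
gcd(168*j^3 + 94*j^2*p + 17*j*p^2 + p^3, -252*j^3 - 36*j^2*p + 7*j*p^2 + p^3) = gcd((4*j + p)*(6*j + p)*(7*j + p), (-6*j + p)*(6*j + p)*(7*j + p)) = 42*j^2 + 13*j*p + p^2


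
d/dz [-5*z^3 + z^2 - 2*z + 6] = -15*z^2 + 2*z - 2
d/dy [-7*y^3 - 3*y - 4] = -21*y^2 - 3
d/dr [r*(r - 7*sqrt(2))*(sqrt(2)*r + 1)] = 3*sqrt(2)*r^2 - 26*r - 7*sqrt(2)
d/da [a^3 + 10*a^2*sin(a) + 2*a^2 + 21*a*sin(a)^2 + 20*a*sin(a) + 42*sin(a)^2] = 10*a^2*cos(a) + 3*a^2 + 21*a*sin(2*a) + 20*sqrt(2)*a*sin(a + pi/4) + 4*a + 20*sin(a) + 42*sin(2*a) - 21*cos(2*a)/2 + 21/2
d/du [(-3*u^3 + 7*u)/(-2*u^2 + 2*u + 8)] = (-u*(2*u - 1)*(3*u^2 - 7) + (7 - 9*u^2)*(-u^2 + u + 4))/(2*(-u^2 + u + 4)^2)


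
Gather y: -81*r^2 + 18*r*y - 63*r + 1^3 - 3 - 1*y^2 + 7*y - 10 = -81*r^2 - 63*r - y^2 + y*(18*r + 7) - 12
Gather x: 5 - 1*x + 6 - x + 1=12 - 2*x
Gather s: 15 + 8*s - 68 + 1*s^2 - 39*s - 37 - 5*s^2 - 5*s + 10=-4*s^2 - 36*s - 80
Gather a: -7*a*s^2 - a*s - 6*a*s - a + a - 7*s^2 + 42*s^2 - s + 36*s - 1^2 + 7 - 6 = a*(-7*s^2 - 7*s) + 35*s^2 + 35*s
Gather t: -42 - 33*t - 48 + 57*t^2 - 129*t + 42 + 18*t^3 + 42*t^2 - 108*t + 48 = 18*t^3 + 99*t^2 - 270*t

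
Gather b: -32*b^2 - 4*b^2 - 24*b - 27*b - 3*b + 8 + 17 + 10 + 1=-36*b^2 - 54*b + 36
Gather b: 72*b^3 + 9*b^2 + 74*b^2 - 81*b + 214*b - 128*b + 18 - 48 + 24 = 72*b^3 + 83*b^2 + 5*b - 6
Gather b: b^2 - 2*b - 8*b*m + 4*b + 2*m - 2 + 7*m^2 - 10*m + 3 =b^2 + b*(2 - 8*m) + 7*m^2 - 8*m + 1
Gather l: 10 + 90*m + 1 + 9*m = 99*m + 11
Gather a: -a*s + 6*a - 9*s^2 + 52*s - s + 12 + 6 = a*(6 - s) - 9*s^2 + 51*s + 18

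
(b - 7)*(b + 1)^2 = b^3 - 5*b^2 - 13*b - 7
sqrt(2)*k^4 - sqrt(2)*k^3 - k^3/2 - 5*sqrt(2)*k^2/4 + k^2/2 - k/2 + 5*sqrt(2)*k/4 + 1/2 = (k - 1)*(k - sqrt(2))*(k + sqrt(2)/2)*(sqrt(2)*k + 1/2)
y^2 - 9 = (y - 3)*(y + 3)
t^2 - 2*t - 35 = (t - 7)*(t + 5)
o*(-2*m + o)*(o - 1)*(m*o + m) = -2*m^2*o^3 + 2*m^2*o + m*o^4 - m*o^2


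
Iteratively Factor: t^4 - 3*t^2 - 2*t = (t + 1)*(t^3 - t^2 - 2*t) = (t + 1)^2*(t^2 - 2*t) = t*(t + 1)^2*(t - 2)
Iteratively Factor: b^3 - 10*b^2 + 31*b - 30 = (b - 3)*(b^2 - 7*b + 10) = (b - 3)*(b - 2)*(b - 5)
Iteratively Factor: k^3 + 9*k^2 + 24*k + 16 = (k + 4)*(k^2 + 5*k + 4) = (k + 1)*(k + 4)*(k + 4)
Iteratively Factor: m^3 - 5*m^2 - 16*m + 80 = (m - 4)*(m^2 - m - 20) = (m - 5)*(m - 4)*(m + 4)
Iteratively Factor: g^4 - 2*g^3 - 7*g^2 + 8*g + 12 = (g - 2)*(g^3 - 7*g - 6) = (g - 2)*(g + 2)*(g^2 - 2*g - 3) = (g - 3)*(g - 2)*(g + 2)*(g + 1)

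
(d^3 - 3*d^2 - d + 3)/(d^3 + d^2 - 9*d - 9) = (d - 1)/(d + 3)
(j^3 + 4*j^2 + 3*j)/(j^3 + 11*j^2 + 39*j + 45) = j*(j + 1)/(j^2 + 8*j + 15)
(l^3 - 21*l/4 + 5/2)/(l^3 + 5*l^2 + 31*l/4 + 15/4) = (2*l^2 - 5*l + 2)/(2*l^2 + 5*l + 3)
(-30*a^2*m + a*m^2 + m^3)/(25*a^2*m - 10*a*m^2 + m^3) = (-6*a - m)/(5*a - m)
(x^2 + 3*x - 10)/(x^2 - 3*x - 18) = (-x^2 - 3*x + 10)/(-x^2 + 3*x + 18)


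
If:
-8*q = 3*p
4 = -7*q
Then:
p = 32/21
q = -4/7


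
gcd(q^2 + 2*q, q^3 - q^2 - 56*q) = q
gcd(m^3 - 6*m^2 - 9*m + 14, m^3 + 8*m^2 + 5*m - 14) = m^2 + m - 2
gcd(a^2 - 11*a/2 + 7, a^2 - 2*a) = a - 2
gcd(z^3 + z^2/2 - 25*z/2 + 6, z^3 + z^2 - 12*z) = z^2 + z - 12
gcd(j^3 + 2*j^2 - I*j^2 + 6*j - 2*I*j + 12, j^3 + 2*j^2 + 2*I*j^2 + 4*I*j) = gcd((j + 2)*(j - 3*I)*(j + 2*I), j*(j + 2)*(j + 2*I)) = j^2 + j*(2 + 2*I) + 4*I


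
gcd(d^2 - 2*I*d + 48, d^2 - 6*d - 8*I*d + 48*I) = d - 8*I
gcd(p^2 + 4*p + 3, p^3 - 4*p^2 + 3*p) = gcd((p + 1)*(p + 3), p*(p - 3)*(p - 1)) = 1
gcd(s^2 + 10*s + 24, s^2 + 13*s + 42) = s + 6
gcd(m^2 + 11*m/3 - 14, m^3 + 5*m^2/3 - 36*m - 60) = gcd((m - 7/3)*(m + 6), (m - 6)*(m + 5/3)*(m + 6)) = m + 6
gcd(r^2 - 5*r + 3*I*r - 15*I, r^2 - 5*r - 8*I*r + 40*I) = r - 5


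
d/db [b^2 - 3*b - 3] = 2*b - 3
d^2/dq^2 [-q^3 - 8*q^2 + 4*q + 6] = -6*q - 16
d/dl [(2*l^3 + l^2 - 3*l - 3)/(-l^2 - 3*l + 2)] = (-2*l^4 - 12*l^3 + 6*l^2 - 2*l - 15)/(l^4 + 6*l^3 + 5*l^2 - 12*l + 4)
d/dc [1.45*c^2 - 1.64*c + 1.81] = 2.9*c - 1.64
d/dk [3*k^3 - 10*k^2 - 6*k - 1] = 9*k^2 - 20*k - 6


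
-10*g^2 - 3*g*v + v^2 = (-5*g + v)*(2*g + v)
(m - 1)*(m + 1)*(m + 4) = m^3 + 4*m^2 - m - 4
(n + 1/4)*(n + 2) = n^2 + 9*n/4 + 1/2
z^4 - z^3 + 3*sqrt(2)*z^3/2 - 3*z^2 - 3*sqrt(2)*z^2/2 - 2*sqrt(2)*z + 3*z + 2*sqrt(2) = (z - 1)*(z - sqrt(2))*(z + sqrt(2)/2)*(z + 2*sqrt(2))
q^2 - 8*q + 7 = (q - 7)*(q - 1)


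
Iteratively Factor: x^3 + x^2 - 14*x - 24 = (x - 4)*(x^2 + 5*x + 6) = (x - 4)*(x + 3)*(x + 2)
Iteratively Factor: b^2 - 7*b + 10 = (b - 2)*(b - 5)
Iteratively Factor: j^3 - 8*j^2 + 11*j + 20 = (j + 1)*(j^2 - 9*j + 20) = (j - 4)*(j + 1)*(j - 5)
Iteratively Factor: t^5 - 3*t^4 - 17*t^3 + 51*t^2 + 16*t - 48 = (t - 1)*(t^4 - 2*t^3 - 19*t^2 + 32*t + 48) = (t - 1)*(t + 1)*(t^3 - 3*t^2 - 16*t + 48) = (t - 1)*(t + 1)*(t + 4)*(t^2 - 7*t + 12) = (t - 3)*(t - 1)*(t + 1)*(t + 4)*(t - 4)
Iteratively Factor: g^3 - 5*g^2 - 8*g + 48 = (g + 3)*(g^2 - 8*g + 16) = (g - 4)*(g + 3)*(g - 4)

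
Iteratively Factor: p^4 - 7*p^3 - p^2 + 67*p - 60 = (p - 4)*(p^3 - 3*p^2 - 13*p + 15) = (p - 5)*(p - 4)*(p^2 + 2*p - 3) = (p - 5)*(p - 4)*(p - 1)*(p + 3)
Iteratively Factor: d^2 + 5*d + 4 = (d + 1)*(d + 4)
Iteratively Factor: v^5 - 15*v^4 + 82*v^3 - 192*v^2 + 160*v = (v)*(v^4 - 15*v^3 + 82*v^2 - 192*v + 160) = v*(v - 5)*(v^3 - 10*v^2 + 32*v - 32) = v*(v - 5)*(v - 4)*(v^2 - 6*v + 8) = v*(v - 5)*(v - 4)^2*(v - 2)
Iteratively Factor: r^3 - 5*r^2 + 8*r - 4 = (r - 2)*(r^2 - 3*r + 2) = (r - 2)^2*(r - 1)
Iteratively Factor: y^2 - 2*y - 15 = (y - 5)*(y + 3)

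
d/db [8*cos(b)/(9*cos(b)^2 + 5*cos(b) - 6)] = 24*(3*cos(b)^2 + 2)*sin(b)/(-9*sin(b)^2 + 5*cos(b) + 3)^2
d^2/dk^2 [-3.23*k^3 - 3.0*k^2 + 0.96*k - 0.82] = -19.38*k - 6.0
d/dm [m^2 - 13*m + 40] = 2*m - 13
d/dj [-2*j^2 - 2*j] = -4*j - 2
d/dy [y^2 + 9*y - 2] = 2*y + 9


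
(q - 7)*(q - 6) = q^2 - 13*q + 42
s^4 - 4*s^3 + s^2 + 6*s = s*(s - 3)*(s - 2)*(s + 1)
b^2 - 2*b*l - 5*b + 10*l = (b - 5)*(b - 2*l)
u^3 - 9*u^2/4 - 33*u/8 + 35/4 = (u - 5/2)*(u - 7/4)*(u + 2)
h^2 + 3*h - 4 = (h - 1)*(h + 4)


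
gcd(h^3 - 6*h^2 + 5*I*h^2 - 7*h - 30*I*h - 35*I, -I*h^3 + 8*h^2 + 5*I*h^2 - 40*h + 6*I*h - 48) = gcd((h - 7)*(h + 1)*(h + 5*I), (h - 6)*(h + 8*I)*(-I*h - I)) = h + 1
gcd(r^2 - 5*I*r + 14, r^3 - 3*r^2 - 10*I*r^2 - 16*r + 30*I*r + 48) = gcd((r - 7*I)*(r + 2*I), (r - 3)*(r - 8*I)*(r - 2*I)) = 1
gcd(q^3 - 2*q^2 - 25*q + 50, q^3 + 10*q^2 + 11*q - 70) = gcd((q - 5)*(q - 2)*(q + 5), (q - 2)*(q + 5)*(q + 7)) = q^2 + 3*q - 10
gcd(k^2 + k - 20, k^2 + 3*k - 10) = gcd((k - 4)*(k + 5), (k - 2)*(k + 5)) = k + 5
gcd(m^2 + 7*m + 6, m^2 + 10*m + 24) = m + 6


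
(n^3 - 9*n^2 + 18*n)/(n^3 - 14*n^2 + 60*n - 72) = n*(n - 3)/(n^2 - 8*n + 12)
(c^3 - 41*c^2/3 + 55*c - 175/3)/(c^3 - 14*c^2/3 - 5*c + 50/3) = (c - 7)/(c + 2)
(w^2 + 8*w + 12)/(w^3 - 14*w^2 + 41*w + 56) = (w^2 + 8*w + 12)/(w^3 - 14*w^2 + 41*w + 56)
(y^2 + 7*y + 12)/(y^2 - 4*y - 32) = (y + 3)/(y - 8)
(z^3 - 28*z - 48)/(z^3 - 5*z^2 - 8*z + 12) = (z + 4)/(z - 1)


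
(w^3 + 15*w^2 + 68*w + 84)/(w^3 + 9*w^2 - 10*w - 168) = (w + 2)/(w - 4)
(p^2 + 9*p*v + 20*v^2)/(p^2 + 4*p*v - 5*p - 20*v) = (p + 5*v)/(p - 5)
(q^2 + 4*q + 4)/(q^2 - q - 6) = (q + 2)/(q - 3)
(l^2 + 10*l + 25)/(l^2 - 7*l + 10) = (l^2 + 10*l + 25)/(l^2 - 7*l + 10)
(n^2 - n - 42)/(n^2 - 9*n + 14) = (n + 6)/(n - 2)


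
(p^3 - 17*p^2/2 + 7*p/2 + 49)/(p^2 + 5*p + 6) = (2*p^2 - 21*p + 49)/(2*(p + 3))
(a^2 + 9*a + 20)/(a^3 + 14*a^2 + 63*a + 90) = (a + 4)/(a^2 + 9*a + 18)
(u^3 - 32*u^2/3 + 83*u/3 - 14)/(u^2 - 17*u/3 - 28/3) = (3*u^2 - 11*u + 6)/(3*u + 4)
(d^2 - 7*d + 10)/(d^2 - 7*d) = (d^2 - 7*d + 10)/(d*(d - 7))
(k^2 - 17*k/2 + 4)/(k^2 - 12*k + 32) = (k - 1/2)/(k - 4)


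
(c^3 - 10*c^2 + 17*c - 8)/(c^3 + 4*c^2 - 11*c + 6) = (c - 8)/(c + 6)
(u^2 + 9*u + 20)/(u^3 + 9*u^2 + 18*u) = (u^2 + 9*u + 20)/(u*(u^2 + 9*u + 18))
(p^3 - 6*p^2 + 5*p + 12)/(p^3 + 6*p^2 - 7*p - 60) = (p^2 - 3*p - 4)/(p^2 + 9*p + 20)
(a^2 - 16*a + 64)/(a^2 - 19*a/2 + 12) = 2*(a - 8)/(2*a - 3)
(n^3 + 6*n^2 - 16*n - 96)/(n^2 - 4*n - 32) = (n^2 + 2*n - 24)/(n - 8)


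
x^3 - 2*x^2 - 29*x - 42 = (x - 7)*(x + 2)*(x + 3)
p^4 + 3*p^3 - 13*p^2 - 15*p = p*(p - 3)*(p + 1)*(p + 5)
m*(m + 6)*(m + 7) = m^3 + 13*m^2 + 42*m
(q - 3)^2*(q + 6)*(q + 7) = q^4 + 7*q^3 - 27*q^2 - 135*q + 378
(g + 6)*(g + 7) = g^2 + 13*g + 42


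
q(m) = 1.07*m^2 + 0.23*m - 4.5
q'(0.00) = 0.23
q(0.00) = -4.50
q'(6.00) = 13.07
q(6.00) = 35.40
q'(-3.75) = -7.80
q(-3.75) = 9.68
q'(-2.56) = -5.25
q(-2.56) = 1.92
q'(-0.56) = -0.97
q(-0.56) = -4.29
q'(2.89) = 6.41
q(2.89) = 5.10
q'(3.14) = 6.95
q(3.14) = 6.77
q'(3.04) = 6.74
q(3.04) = 6.09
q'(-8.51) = -17.98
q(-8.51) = 71.03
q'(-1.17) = -2.27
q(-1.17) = -3.30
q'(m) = 2.14*m + 0.23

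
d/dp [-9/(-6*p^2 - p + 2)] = 9*(-12*p - 1)/(6*p^2 + p - 2)^2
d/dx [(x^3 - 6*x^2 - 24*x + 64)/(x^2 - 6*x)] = (x^4 - 12*x^3 + 60*x^2 - 128*x + 384)/(x^2*(x^2 - 12*x + 36))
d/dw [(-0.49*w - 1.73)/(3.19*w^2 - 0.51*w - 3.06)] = (1.5631*w^2 + 11.0374*w + 0.6171)/(10.1761*w^4 - 3.2538*w^3 - 19.2627*w^2 + 3.1212*w + 9.3636)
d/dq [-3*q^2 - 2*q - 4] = -6*q - 2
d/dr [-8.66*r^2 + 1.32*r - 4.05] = 1.32 - 17.32*r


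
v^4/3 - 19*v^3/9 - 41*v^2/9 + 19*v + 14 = (v/3 + 1)*(v - 7)*(v - 3)*(v + 2/3)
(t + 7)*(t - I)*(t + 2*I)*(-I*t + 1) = -I*t^4 + 2*t^3 - 7*I*t^3 + 14*t^2 - I*t^2 + 2*t - 7*I*t + 14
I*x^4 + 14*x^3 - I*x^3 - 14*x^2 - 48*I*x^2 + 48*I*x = x*(x - 8*I)*(x - 6*I)*(I*x - I)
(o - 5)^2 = o^2 - 10*o + 25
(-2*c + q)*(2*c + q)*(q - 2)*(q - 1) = -4*c^2*q^2 + 12*c^2*q - 8*c^2 + q^4 - 3*q^3 + 2*q^2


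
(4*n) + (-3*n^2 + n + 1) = -3*n^2 + 5*n + 1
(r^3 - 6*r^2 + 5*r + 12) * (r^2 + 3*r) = r^5 - 3*r^4 - 13*r^3 + 27*r^2 + 36*r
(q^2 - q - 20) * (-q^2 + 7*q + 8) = -q^4 + 8*q^3 + 21*q^2 - 148*q - 160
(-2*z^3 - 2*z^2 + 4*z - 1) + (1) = -2*z^3 - 2*z^2 + 4*z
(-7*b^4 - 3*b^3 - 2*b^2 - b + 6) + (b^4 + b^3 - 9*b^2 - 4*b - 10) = -6*b^4 - 2*b^3 - 11*b^2 - 5*b - 4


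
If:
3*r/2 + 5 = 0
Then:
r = -10/3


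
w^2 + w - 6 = (w - 2)*(w + 3)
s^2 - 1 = (s - 1)*(s + 1)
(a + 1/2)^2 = a^2 + a + 1/4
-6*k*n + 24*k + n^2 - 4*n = (-6*k + n)*(n - 4)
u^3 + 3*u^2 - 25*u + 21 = (u - 3)*(u - 1)*(u + 7)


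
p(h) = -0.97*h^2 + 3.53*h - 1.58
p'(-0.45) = 4.40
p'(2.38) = -1.09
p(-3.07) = -21.56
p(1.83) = 1.63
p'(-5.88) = 14.94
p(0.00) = -1.58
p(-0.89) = -5.49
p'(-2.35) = 8.09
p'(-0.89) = 5.26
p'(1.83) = -0.02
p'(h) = 3.53 - 1.94*h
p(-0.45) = -3.36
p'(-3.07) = 9.49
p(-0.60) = -4.05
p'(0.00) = 3.53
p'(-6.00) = 15.17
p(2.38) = 1.33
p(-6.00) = -57.68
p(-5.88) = -55.87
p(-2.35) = -15.23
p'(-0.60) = 4.69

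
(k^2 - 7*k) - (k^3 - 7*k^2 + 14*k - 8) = -k^3 + 8*k^2 - 21*k + 8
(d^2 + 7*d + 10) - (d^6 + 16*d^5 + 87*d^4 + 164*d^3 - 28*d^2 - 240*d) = -d^6 - 16*d^5 - 87*d^4 - 164*d^3 + 29*d^2 + 247*d + 10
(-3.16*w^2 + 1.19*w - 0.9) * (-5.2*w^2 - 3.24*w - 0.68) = 16.432*w^4 + 4.0504*w^3 + 2.9732*w^2 + 2.1068*w + 0.612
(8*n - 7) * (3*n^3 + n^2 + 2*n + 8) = 24*n^4 - 13*n^3 + 9*n^2 + 50*n - 56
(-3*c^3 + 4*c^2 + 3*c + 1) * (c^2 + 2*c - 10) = -3*c^5 - 2*c^4 + 41*c^3 - 33*c^2 - 28*c - 10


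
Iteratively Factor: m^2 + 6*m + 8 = (m + 2)*(m + 4)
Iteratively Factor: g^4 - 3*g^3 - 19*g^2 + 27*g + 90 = (g + 2)*(g^3 - 5*g^2 - 9*g + 45) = (g - 3)*(g + 2)*(g^2 - 2*g - 15) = (g - 5)*(g - 3)*(g + 2)*(g + 3)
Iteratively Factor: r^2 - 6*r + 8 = (r - 4)*(r - 2)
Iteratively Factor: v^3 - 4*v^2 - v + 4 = (v + 1)*(v^2 - 5*v + 4) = (v - 1)*(v + 1)*(v - 4)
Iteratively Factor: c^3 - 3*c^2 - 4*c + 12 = (c - 2)*(c^2 - c - 6) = (c - 2)*(c + 2)*(c - 3)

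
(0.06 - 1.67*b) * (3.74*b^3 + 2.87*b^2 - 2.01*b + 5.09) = -6.2458*b^4 - 4.5685*b^3 + 3.5289*b^2 - 8.6209*b + 0.3054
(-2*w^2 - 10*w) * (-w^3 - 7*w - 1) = 2*w^5 + 10*w^4 + 14*w^3 + 72*w^2 + 10*w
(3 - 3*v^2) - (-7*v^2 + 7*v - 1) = 4*v^2 - 7*v + 4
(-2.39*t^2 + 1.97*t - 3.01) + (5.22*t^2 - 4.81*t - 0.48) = 2.83*t^2 - 2.84*t - 3.49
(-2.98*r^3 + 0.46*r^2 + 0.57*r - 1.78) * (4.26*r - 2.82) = -12.6948*r^4 + 10.3632*r^3 + 1.131*r^2 - 9.1902*r + 5.0196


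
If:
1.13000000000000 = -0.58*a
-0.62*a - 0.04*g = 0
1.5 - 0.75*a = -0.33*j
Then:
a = -1.95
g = 30.20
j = -8.97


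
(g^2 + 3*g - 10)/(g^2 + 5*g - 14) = (g + 5)/(g + 7)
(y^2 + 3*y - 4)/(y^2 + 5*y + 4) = (y - 1)/(y + 1)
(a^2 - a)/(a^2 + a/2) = 2*(a - 1)/(2*a + 1)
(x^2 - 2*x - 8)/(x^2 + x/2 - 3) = 2*(x - 4)/(2*x - 3)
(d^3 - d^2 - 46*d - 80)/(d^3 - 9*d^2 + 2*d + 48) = (d + 5)/(d - 3)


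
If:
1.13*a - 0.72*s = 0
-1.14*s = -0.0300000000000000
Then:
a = 0.02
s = 0.03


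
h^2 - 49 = (h - 7)*(h + 7)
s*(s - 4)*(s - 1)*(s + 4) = s^4 - s^3 - 16*s^2 + 16*s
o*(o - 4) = o^2 - 4*o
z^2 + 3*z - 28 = (z - 4)*(z + 7)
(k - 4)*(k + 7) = k^2 + 3*k - 28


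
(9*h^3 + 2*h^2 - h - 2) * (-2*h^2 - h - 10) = -18*h^5 - 13*h^4 - 90*h^3 - 15*h^2 + 12*h + 20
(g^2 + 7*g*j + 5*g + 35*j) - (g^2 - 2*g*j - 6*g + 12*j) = 9*g*j + 11*g + 23*j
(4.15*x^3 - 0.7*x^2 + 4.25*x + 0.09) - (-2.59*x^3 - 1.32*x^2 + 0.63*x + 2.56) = 6.74*x^3 + 0.62*x^2 + 3.62*x - 2.47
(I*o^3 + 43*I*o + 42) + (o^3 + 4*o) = o^3 + I*o^3 + 4*o + 43*I*o + 42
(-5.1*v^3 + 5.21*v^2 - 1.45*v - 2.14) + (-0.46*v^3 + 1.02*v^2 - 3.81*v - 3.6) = -5.56*v^3 + 6.23*v^2 - 5.26*v - 5.74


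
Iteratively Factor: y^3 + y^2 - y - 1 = (y - 1)*(y^2 + 2*y + 1) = (y - 1)*(y + 1)*(y + 1)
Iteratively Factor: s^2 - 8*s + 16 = (s - 4)*(s - 4)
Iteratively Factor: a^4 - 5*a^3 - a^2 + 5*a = (a)*(a^3 - 5*a^2 - a + 5) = a*(a - 5)*(a^2 - 1) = a*(a - 5)*(a - 1)*(a + 1)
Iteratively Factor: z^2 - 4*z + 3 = (z - 3)*(z - 1)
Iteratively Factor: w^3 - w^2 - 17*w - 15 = (w + 1)*(w^2 - 2*w - 15) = (w + 1)*(w + 3)*(w - 5)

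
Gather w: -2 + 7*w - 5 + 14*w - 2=21*w - 9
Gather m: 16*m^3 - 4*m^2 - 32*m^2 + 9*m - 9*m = 16*m^3 - 36*m^2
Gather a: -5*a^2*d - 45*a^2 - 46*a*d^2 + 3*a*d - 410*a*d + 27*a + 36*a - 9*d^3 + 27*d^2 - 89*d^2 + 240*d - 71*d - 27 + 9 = a^2*(-5*d - 45) + a*(-46*d^2 - 407*d + 63) - 9*d^3 - 62*d^2 + 169*d - 18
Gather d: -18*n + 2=2 - 18*n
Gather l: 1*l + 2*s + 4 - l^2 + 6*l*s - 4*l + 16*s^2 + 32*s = -l^2 + l*(6*s - 3) + 16*s^2 + 34*s + 4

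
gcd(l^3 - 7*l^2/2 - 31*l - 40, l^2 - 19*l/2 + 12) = l - 8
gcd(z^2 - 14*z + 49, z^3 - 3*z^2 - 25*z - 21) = z - 7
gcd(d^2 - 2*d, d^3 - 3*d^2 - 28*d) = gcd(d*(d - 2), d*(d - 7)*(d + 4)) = d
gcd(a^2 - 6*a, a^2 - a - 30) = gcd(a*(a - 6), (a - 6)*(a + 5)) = a - 6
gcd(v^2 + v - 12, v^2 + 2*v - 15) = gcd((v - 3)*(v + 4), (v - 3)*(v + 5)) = v - 3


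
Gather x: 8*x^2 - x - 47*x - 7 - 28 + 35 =8*x^2 - 48*x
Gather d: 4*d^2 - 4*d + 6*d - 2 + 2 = 4*d^2 + 2*d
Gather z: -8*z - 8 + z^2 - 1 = z^2 - 8*z - 9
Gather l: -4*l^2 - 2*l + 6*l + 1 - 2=-4*l^2 + 4*l - 1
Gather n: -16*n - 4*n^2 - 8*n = -4*n^2 - 24*n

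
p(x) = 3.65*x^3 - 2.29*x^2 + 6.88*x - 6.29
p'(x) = 10.95*x^2 - 4.58*x + 6.88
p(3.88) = 199.13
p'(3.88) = 153.96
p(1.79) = 19.62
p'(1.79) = 33.77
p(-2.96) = -141.38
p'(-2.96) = 116.38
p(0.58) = -2.36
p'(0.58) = 7.91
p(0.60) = -2.20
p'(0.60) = 8.07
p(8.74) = 2315.75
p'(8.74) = 803.30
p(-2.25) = -74.94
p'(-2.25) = 72.62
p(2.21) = 37.13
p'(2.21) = 50.24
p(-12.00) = -6725.81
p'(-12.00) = 1638.64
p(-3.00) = -146.09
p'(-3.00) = 119.17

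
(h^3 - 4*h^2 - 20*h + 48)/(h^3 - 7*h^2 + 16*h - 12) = (h^2 - 2*h - 24)/(h^2 - 5*h + 6)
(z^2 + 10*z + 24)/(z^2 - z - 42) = (z + 4)/(z - 7)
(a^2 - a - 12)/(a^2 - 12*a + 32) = (a + 3)/(a - 8)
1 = 1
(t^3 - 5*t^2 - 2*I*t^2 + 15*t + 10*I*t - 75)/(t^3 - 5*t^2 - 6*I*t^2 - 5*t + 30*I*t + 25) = (t + 3*I)/(t - I)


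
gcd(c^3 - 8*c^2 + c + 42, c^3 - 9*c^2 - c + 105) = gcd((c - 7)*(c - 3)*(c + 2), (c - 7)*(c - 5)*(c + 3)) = c - 7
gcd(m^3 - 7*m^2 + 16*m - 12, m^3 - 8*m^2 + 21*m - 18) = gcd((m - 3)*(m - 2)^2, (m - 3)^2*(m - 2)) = m^2 - 5*m + 6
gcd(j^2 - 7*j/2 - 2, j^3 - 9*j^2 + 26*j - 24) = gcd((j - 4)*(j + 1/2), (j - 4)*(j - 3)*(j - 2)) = j - 4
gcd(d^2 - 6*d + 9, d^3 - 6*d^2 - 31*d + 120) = d - 3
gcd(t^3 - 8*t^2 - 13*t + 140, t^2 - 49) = t - 7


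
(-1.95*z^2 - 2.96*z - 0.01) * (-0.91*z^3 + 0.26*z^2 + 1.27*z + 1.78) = 1.7745*z^5 + 2.1866*z^4 - 3.237*z^3 - 7.2328*z^2 - 5.2815*z - 0.0178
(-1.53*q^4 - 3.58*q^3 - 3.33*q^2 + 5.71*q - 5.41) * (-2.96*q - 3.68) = 4.5288*q^5 + 16.2272*q^4 + 23.0312*q^3 - 4.6472*q^2 - 4.9992*q + 19.9088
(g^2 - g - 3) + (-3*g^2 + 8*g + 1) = -2*g^2 + 7*g - 2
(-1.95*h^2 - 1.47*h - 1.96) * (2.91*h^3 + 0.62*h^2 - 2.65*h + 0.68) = -5.6745*h^5 - 5.4867*h^4 - 1.4475*h^3 + 1.3543*h^2 + 4.1944*h - 1.3328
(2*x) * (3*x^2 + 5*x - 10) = 6*x^3 + 10*x^2 - 20*x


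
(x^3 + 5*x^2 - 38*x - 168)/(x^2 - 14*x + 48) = (x^2 + 11*x + 28)/(x - 8)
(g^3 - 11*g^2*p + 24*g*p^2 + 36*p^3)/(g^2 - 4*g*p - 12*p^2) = (g^2 - 5*g*p - 6*p^2)/(g + 2*p)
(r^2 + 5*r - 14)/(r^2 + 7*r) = (r - 2)/r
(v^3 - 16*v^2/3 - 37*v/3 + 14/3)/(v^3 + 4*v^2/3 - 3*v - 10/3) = (3*v^2 - 22*v + 7)/(3*v^2 - 2*v - 5)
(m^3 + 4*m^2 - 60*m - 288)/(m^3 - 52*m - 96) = (m + 6)/(m + 2)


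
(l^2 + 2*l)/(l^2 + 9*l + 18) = l*(l + 2)/(l^2 + 9*l + 18)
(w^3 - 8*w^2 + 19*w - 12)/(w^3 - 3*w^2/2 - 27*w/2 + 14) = 2*(w - 3)/(2*w + 7)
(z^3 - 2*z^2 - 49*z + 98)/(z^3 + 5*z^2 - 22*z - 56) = (z^2 - 9*z + 14)/(z^2 - 2*z - 8)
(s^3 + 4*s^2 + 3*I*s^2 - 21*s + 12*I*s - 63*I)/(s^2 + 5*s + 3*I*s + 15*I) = (s^2 + 4*s - 21)/(s + 5)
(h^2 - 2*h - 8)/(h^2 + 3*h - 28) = (h + 2)/(h + 7)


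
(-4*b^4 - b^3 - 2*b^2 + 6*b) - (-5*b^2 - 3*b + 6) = -4*b^4 - b^3 + 3*b^2 + 9*b - 6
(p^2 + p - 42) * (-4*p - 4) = -4*p^3 - 8*p^2 + 164*p + 168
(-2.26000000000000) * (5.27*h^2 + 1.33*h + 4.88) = -11.9102*h^2 - 3.0058*h - 11.0288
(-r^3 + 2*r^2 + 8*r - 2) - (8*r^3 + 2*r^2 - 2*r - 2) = -9*r^3 + 10*r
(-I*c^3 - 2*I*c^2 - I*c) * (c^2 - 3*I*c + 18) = -I*c^5 - 3*c^4 - 2*I*c^4 - 6*c^3 - 19*I*c^3 - 3*c^2 - 36*I*c^2 - 18*I*c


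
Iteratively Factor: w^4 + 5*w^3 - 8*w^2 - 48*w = (w)*(w^3 + 5*w^2 - 8*w - 48) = w*(w + 4)*(w^2 + w - 12) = w*(w - 3)*(w + 4)*(w + 4)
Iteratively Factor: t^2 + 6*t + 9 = (t + 3)*(t + 3)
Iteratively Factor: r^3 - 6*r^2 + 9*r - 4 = (r - 1)*(r^2 - 5*r + 4) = (r - 1)^2*(r - 4)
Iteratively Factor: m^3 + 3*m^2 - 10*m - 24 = (m + 2)*(m^2 + m - 12) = (m + 2)*(m + 4)*(m - 3)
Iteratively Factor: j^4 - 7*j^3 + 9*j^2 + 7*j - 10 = (j + 1)*(j^3 - 8*j^2 + 17*j - 10) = (j - 1)*(j + 1)*(j^2 - 7*j + 10) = (j - 2)*(j - 1)*(j + 1)*(j - 5)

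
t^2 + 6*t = t*(t + 6)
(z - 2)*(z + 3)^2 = z^3 + 4*z^2 - 3*z - 18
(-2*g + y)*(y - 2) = -2*g*y + 4*g + y^2 - 2*y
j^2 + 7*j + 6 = (j + 1)*(j + 6)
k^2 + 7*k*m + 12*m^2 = (k + 3*m)*(k + 4*m)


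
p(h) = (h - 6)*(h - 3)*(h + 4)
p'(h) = (h - 6)*(h - 3) + (h - 6)*(h + 4) + (h - 3)*(h + 4)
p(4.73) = -19.18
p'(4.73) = 1.82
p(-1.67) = 83.46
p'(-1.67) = 7.07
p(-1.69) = 83.31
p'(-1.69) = 7.47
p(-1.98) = 80.28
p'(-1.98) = 13.56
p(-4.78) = -65.42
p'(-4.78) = 98.35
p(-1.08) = 84.35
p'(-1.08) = -3.70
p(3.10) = -2.06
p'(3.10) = -20.17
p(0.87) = 53.21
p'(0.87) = -24.43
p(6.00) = 0.00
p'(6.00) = 30.00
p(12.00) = 864.00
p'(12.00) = 294.00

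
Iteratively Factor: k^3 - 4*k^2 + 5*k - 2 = (k - 1)*(k^2 - 3*k + 2) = (k - 2)*(k - 1)*(k - 1)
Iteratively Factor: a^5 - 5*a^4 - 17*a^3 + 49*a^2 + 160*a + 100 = (a - 5)*(a^4 - 17*a^2 - 36*a - 20) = (a - 5)*(a + 1)*(a^3 - a^2 - 16*a - 20) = (a - 5)*(a + 1)*(a + 2)*(a^2 - 3*a - 10) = (a - 5)^2*(a + 1)*(a + 2)*(a + 2)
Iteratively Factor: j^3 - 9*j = (j + 3)*(j^2 - 3*j) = (j - 3)*(j + 3)*(j)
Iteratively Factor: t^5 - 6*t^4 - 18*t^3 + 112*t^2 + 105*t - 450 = (t + 3)*(t^4 - 9*t^3 + 9*t^2 + 85*t - 150) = (t - 5)*(t + 3)*(t^3 - 4*t^2 - 11*t + 30) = (t - 5)*(t - 2)*(t + 3)*(t^2 - 2*t - 15) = (t - 5)*(t - 2)*(t + 3)^2*(t - 5)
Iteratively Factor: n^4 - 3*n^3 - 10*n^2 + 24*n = (n - 2)*(n^3 - n^2 - 12*n) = (n - 4)*(n - 2)*(n^2 + 3*n) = n*(n - 4)*(n - 2)*(n + 3)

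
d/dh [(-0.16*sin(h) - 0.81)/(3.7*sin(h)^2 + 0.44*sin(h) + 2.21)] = (0.592*sin(h)^2 + 5.994*sin(h) + 0.00280000000000002)*cos(h)/(13.69*sin(h)^4 + 3.256*sin(h)^3 + 16.5476*sin(h)^2 + 1.9448*sin(h) + 4.8841)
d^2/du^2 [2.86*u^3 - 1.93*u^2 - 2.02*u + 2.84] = 17.16*u - 3.86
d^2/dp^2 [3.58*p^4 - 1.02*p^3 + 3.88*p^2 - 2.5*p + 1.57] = 42.96*p^2 - 6.12*p + 7.76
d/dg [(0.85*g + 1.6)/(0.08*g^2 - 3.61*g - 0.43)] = (-0.068*g^2 - 0.256*g + 5.4105)/(0.0064*g^4 - 0.5776*g^3 + 12.9633*g^2 + 3.1046*g + 0.1849)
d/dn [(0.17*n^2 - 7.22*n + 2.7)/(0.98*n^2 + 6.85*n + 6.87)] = (8.2401*n^2 - 2.9562*n - 68.0964)/(0.9604*n^4 + 13.426*n^3 + 60.3877*n^2 + 94.119*n + 47.1969)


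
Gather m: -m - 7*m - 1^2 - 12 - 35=-8*m - 48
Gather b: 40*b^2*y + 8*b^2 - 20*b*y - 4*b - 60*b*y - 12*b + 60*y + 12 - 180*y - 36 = b^2*(40*y + 8) + b*(-80*y - 16) - 120*y - 24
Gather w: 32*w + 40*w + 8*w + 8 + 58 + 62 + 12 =80*w + 140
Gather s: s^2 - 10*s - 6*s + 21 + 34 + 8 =s^2 - 16*s + 63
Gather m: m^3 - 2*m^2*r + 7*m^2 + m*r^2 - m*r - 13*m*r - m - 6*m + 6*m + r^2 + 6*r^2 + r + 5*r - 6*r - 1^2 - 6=m^3 + m^2*(7 - 2*r) + m*(r^2 - 14*r - 1) + 7*r^2 - 7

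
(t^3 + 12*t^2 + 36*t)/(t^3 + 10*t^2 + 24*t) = (t + 6)/(t + 4)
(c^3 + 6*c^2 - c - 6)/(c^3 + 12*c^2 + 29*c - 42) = (c + 1)/(c + 7)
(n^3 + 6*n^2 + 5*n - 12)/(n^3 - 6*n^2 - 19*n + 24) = (n + 4)/(n - 8)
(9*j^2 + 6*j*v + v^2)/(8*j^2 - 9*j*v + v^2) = (9*j^2 + 6*j*v + v^2)/(8*j^2 - 9*j*v + v^2)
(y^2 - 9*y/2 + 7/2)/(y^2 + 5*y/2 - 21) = (y - 1)/(y + 6)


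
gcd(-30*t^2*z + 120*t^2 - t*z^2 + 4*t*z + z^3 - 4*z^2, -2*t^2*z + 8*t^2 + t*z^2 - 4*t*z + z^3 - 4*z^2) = z - 4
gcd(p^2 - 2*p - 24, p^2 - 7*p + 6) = p - 6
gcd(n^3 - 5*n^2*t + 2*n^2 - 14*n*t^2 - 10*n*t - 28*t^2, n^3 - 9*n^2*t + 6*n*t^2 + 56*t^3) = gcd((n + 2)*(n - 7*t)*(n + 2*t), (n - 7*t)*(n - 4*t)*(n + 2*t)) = -n^2 + 5*n*t + 14*t^2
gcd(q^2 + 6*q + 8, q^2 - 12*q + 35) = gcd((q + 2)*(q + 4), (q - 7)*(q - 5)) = 1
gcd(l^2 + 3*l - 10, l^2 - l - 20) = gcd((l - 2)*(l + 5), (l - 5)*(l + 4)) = 1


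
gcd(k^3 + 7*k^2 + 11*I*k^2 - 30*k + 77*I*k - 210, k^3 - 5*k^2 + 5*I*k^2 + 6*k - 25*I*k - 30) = k + 6*I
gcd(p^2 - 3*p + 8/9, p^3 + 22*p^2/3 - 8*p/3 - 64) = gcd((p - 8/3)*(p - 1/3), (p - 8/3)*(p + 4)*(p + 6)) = p - 8/3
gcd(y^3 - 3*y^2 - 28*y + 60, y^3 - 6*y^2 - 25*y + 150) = y^2 - y - 30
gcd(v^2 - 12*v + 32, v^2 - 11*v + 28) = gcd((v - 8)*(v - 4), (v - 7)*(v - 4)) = v - 4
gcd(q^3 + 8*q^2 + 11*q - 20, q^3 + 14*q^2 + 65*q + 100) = q^2 + 9*q + 20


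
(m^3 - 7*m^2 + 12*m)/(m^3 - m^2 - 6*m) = (m - 4)/(m + 2)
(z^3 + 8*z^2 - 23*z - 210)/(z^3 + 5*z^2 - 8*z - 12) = (z^2 + 2*z - 35)/(z^2 - z - 2)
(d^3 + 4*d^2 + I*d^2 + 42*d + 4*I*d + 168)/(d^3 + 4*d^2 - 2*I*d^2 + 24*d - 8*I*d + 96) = (d + 7*I)/(d + 4*I)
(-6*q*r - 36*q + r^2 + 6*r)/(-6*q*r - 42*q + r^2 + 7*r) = (r + 6)/(r + 7)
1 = 1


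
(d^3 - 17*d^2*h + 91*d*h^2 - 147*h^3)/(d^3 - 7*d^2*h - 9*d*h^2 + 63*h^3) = (d - 7*h)/(d + 3*h)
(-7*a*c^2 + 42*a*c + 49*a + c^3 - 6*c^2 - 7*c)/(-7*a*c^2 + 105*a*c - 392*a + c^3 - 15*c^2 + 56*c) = (c + 1)/(c - 8)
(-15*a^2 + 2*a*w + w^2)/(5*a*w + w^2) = (-3*a + w)/w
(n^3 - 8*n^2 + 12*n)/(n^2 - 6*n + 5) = n*(n^2 - 8*n + 12)/(n^2 - 6*n + 5)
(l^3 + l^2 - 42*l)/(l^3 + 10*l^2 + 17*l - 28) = l*(l - 6)/(l^2 + 3*l - 4)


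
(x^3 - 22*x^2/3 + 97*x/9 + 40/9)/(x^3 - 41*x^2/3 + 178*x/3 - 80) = (x + 1/3)/(x - 6)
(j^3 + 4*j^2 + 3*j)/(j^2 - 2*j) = (j^2 + 4*j + 3)/(j - 2)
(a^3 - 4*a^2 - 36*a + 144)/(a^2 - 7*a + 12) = (a^2 - 36)/(a - 3)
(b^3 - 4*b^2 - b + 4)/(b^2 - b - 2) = (b^2 - 5*b + 4)/(b - 2)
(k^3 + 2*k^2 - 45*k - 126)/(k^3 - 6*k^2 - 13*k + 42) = (k + 6)/(k - 2)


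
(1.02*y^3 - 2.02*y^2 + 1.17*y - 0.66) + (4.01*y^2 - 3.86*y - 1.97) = 1.02*y^3 + 1.99*y^2 - 2.69*y - 2.63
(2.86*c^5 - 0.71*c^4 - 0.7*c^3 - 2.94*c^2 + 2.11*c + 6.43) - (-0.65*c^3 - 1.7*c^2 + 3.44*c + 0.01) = 2.86*c^5 - 0.71*c^4 - 0.0499999999999999*c^3 - 1.24*c^2 - 1.33*c + 6.42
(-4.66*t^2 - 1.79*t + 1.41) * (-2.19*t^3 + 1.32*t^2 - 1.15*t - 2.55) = 10.2054*t^5 - 2.2311*t^4 - 0.0916999999999999*t^3 + 15.8027*t^2 + 2.943*t - 3.5955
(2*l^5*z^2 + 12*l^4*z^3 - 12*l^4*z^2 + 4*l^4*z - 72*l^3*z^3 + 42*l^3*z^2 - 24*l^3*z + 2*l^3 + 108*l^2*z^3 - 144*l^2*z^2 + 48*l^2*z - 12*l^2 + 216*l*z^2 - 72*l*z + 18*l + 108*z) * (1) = 2*l^5*z^2 + 12*l^4*z^3 - 12*l^4*z^2 + 4*l^4*z - 72*l^3*z^3 + 42*l^3*z^2 - 24*l^3*z + 2*l^3 + 108*l^2*z^3 - 144*l^2*z^2 + 48*l^2*z - 12*l^2 + 216*l*z^2 - 72*l*z + 18*l + 108*z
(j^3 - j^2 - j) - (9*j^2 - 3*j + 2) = j^3 - 10*j^2 + 2*j - 2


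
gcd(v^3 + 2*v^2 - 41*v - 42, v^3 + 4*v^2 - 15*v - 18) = v + 1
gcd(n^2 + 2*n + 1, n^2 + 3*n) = 1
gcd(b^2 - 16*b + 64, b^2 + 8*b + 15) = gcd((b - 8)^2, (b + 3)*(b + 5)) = 1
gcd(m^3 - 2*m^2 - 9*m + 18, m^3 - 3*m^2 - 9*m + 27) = m^2 - 9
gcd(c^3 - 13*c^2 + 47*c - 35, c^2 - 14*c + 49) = c - 7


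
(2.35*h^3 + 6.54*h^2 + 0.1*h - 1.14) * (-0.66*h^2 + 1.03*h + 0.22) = -1.551*h^5 - 1.8959*h^4 + 7.1872*h^3 + 2.2942*h^2 - 1.1522*h - 0.2508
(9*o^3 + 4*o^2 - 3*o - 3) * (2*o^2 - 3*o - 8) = 18*o^5 - 19*o^4 - 90*o^3 - 29*o^2 + 33*o + 24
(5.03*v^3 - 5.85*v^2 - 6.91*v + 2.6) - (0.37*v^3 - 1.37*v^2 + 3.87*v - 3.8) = 4.66*v^3 - 4.48*v^2 - 10.78*v + 6.4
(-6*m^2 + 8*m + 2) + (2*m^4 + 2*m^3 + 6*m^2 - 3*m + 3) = 2*m^4 + 2*m^3 + 5*m + 5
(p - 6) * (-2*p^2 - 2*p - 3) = -2*p^3 + 10*p^2 + 9*p + 18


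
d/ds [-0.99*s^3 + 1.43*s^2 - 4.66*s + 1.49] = -2.97*s^2 + 2.86*s - 4.66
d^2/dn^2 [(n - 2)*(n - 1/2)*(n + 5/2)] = 6*n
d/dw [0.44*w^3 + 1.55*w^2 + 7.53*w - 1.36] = 1.32*w^2 + 3.1*w + 7.53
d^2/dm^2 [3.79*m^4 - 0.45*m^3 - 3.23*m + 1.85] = m*(45.48*m - 2.7)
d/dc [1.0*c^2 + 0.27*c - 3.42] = 2.0*c + 0.27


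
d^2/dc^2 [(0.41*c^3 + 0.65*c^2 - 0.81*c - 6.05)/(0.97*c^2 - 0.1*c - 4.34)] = (-8.88178419700125e-16*c^5 + 2.062078*c^3 - 16.66881*c^2 + 29.397048*c - 25.87022)/(0.912673*c^6 - 0.28227*c^5 - 12.221418*c^4 + 2.52488*c^3 + 54.681396*c^2 - 5.65068*c - 81.746504)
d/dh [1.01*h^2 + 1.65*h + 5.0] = 2.02*h + 1.65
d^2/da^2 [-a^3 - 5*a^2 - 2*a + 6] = -6*a - 10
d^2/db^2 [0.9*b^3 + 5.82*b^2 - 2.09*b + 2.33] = 5.4*b + 11.64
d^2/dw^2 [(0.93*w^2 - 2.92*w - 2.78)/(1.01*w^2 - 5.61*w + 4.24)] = (-8.88178419700125e-16*w^4 + 4.58156200000001*w^3 - 40.91106*w^2 + 169.538196*w - 256.648972)/(1.030301*w^6 - 17.168283*w^5 + 108.336135*w^4 - 320.704065*w^3 + 454.79724*w^2 - 302.563008*w + 76.225024)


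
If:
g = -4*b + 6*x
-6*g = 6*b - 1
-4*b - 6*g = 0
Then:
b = 1/2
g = -1/3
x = 5/18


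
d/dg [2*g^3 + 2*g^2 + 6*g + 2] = 6*g^2 + 4*g + 6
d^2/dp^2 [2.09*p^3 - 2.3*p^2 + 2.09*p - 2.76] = 12.54*p - 4.6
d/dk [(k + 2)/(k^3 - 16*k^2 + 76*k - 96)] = (k^3 - 16*k^2 + 76*k - (k + 2)*(3*k^2 - 32*k + 76) - 96)/(k^3 - 16*k^2 + 76*k - 96)^2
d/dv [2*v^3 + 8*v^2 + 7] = 2*v*(3*v + 8)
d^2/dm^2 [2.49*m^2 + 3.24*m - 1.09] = 4.98000000000000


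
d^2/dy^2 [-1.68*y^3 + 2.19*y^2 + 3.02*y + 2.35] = 4.38 - 10.08*y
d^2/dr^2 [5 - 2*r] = 0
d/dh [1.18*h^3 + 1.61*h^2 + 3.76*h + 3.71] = 3.54*h^2 + 3.22*h + 3.76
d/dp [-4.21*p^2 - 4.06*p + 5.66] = -8.42*p - 4.06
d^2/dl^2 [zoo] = 0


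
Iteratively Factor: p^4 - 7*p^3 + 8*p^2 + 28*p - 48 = (p - 4)*(p^3 - 3*p^2 - 4*p + 12) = (p - 4)*(p - 3)*(p^2 - 4) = (p - 4)*(p - 3)*(p + 2)*(p - 2)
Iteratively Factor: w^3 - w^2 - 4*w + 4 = (w + 2)*(w^2 - 3*w + 2) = (w - 2)*(w + 2)*(w - 1)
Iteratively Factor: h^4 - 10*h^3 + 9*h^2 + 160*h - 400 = (h + 4)*(h^3 - 14*h^2 + 65*h - 100) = (h - 5)*(h + 4)*(h^2 - 9*h + 20) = (h - 5)*(h - 4)*(h + 4)*(h - 5)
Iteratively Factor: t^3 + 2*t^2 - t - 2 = (t + 2)*(t^2 - 1) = (t - 1)*(t + 2)*(t + 1)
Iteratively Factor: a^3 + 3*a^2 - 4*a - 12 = (a + 2)*(a^2 + a - 6) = (a + 2)*(a + 3)*(a - 2)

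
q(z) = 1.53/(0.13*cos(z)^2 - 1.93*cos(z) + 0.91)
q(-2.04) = 0.85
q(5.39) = -6.15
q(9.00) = 0.55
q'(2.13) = -0.69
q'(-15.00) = 0.35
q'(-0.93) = 55.88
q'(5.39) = 34.00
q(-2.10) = 0.80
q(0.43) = -2.08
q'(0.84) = -19.51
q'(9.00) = -0.18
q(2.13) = 0.78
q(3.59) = 0.56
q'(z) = 1.53*(0.26*sin(z)*cos(z) - 1.93*sin(z))/(0.13*cos(z)^2 - 1.93*cos(z) + 0.91)^2 = (0.3978*cos(z) - 2.9529)*sin(z)/(0.13*cos(z)^2 - 1.93*cos(z) + 0.91)^2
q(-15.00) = 0.62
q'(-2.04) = 0.85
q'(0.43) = -1.99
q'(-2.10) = 0.74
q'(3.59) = 0.19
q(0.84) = -4.78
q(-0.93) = -7.75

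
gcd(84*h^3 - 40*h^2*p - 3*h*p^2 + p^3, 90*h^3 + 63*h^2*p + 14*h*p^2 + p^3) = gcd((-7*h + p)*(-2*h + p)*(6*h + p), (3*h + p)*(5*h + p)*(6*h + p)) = 6*h + p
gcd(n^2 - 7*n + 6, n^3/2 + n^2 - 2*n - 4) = 1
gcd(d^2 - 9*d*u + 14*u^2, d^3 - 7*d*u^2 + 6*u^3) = -d + 2*u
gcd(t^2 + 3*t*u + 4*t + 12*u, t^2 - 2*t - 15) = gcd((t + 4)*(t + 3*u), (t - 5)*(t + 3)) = 1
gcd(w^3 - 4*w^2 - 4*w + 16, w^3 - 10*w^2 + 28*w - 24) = w - 2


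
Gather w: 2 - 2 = 0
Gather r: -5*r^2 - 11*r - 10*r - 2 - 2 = -5*r^2 - 21*r - 4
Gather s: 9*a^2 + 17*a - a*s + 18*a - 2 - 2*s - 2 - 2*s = 9*a^2 + 35*a + s*(-a - 4) - 4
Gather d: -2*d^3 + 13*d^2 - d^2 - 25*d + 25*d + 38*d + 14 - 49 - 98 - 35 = -2*d^3 + 12*d^2 + 38*d - 168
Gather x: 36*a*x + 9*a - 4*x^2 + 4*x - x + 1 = 9*a - 4*x^2 + x*(36*a + 3) + 1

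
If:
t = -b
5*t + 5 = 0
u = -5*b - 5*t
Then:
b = 1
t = -1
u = 0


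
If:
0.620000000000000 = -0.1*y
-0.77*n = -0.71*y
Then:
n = -5.72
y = -6.20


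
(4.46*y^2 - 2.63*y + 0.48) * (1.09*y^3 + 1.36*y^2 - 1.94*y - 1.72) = 4.8614*y^5 + 3.1989*y^4 - 11.706*y^3 - 1.9162*y^2 + 3.5924*y - 0.8256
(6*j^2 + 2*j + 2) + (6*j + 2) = 6*j^2 + 8*j + 4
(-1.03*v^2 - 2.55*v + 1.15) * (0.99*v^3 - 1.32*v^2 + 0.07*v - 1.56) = -1.0197*v^5 - 1.1649*v^4 + 4.4324*v^3 - 0.0896999999999999*v^2 + 4.0585*v - 1.794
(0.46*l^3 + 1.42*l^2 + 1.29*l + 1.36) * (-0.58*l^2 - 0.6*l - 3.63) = -0.2668*l^5 - 1.0996*l^4 - 3.27*l^3 - 6.7174*l^2 - 5.4987*l - 4.9368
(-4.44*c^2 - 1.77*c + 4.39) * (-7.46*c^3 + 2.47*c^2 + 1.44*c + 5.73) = 33.1224*c^5 + 2.2374*c^4 - 43.5149*c^3 - 17.1467*c^2 - 3.8205*c + 25.1547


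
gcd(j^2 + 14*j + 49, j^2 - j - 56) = j + 7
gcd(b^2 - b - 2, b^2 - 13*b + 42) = 1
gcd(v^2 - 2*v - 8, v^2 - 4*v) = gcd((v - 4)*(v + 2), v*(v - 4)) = v - 4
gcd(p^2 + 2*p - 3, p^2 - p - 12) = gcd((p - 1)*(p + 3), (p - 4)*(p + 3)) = p + 3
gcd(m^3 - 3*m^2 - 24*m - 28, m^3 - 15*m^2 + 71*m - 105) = m - 7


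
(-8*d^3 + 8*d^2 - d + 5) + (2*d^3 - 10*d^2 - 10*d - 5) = -6*d^3 - 2*d^2 - 11*d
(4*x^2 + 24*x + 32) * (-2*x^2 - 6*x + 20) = -8*x^4 - 72*x^3 - 128*x^2 + 288*x + 640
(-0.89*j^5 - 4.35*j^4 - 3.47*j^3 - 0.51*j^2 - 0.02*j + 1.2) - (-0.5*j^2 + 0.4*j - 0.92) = -0.89*j^5 - 4.35*j^4 - 3.47*j^3 - 0.01*j^2 - 0.42*j + 2.12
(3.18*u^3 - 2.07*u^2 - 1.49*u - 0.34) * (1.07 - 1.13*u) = -3.5934*u^4 + 5.7417*u^3 - 0.5312*u^2 - 1.2101*u - 0.3638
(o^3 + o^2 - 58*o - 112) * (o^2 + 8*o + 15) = o^5 + 9*o^4 - 35*o^3 - 561*o^2 - 1766*o - 1680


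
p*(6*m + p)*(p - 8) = 6*m*p^2 - 48*m*p + p^3 - 8*p^2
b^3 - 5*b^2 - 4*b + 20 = (b - 5)*(b - 2)*(b + 2)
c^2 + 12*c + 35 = (c + 5)*(c + 7)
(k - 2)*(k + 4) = k^2 + 2*k - 8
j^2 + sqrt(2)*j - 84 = (j - 6*sqrt(2))*(j + 7*sqrt(2))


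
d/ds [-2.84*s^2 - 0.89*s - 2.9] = -5.68*s - 0.89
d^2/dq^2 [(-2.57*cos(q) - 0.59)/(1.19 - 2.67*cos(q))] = (12.371712*sin(q)^2 - 5.513984*cos(q) + 12.371712)/(19.034163*cos(q)^3 - 25.450173*cos(q)^2 + 11.342961*cos(q) - 1.685159)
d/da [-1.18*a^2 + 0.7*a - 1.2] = 0.7 - 2.36*a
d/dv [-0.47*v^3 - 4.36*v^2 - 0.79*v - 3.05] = -1.41*v^2 - 8.72*v - 0.79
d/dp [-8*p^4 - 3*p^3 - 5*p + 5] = -32*p^3 - 9*p^2 - 5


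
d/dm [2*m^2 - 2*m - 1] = 4*m - 2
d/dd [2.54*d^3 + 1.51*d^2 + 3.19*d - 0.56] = 7.62*d^2 + 3.02*d + 3.19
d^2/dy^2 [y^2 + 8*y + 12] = 2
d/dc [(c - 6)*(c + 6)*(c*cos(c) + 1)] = -c^3*sin(c) + 3*c^2*cos(c) + 36*c*sin(c) + 2*c - 36*cos(c)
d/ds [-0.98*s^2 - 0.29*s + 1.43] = -1.96*s - 0.29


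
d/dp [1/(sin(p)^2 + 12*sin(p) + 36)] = -2*cos(p)/(sin(p) + 6)^3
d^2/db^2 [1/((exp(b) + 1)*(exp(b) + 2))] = (4*exp(3*b) + 9*exp(2*b) + exp(b) - 6)*exp(b)/(exp(6*b) + 9*exp(5*b) + 33*exp(4*b) + 63*exp(3*b) + 66*exp(2*b) + 36*exp(b) + 8)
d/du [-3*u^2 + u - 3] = 1 - 6*u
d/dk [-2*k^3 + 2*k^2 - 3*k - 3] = -6*k^2 + 4*k - 3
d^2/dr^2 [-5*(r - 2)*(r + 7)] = -10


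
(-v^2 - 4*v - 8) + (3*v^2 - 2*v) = 2*v^2 - 6*v - 8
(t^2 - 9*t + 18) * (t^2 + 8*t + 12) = t^4 - t^3 - 42*t^2 + 36*t + 216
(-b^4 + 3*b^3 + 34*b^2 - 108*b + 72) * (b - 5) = -b^5 + 8*b^4 + 19*b^3 - 278*b^2 + 612*b - 360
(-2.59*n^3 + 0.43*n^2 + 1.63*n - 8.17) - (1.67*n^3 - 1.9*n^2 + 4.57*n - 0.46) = -4.26*n^3 + 2.33*n^2 - 2.94*n - 7.71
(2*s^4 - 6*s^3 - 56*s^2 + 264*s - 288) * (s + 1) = 2*s^5 - 4*s^4 - 62*s^3 + 208*s^2 - 24*s - 288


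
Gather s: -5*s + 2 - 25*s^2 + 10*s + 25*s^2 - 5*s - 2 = 0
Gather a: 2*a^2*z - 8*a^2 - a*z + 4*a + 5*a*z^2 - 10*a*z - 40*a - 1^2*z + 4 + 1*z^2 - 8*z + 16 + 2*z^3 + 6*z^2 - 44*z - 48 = a^2*(2*z - 8) + a*(5*z^2 - 11*z - 36) + 2*z^3 + 7*z^2 - 53*z - 28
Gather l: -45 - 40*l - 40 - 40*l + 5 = -80*l - 80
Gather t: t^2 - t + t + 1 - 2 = t^2 - 1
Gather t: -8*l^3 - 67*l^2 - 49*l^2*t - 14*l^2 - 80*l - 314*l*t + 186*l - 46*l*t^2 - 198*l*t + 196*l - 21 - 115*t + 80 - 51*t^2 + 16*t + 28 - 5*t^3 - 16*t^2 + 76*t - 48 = -8*l^3 - 81*l^2 + 302*l - 5*t^3 + t^2*(-46*l - 67) + t*(-49*l^2 - 512*l - 23) + 39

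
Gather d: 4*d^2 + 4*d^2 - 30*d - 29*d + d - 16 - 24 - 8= 8*d^2 - 58*d - 48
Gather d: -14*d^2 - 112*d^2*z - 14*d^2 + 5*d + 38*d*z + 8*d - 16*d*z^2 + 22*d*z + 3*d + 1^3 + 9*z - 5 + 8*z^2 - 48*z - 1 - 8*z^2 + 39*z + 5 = d^2*(-112*z - 28) + d*(-16*z^2 + 60*z + 16)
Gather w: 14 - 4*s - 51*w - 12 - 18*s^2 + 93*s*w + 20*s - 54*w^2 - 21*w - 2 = -18*s^2 + 16*s - 54*w^2 + w*(93*s - 72)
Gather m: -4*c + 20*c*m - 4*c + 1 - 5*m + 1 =-8*c + m*(20*c - 5) + 2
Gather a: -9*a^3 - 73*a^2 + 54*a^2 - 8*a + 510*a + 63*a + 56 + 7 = -9*a^3 - 19*a^2 + 565*a + 63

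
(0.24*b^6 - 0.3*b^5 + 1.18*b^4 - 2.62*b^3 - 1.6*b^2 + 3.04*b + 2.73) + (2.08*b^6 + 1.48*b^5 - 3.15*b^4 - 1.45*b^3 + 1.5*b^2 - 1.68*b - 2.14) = 2.32*b^6 + 1.18*b^5 - 1.97*b^4 - 4.07*b^3 - 0.1*b^2 + 1.36*b + 0.59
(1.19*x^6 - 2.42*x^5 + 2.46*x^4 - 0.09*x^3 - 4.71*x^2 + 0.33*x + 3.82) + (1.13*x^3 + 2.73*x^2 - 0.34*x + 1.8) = 1.19*x^6 - 2.42*x^5 + 2.46*x^4 + 1.04*x^3 - 1.98*x^2 - 0.01*x + 5.62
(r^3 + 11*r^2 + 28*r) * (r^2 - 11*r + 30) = r^5 - 63*r^3 + 22*r^2 + 840*r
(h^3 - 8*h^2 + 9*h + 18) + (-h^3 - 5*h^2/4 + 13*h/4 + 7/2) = -37*h^2/4 + 49*h/4 + 43/2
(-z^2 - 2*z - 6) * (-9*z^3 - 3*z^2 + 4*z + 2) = 9*z^5 + 21*z^4 + 56*z^3 + 8*z^2 - 28*z - 12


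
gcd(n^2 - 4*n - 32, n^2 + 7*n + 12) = n + 4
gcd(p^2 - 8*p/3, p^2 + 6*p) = p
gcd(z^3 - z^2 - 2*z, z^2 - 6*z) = z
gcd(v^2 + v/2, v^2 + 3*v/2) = v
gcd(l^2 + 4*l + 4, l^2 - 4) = l + 2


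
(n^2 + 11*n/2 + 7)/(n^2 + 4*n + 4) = (n + 7/2)/(n + 2)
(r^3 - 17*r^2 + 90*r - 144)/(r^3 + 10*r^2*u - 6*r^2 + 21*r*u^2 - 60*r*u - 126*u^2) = (r^2 - 11*r + 24)/(r^2 + 10*r*u + 21*u^2)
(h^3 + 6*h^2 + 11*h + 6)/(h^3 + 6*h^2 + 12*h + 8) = (h^2 + 4*h + 3)/(h^2 + 4*h + 4)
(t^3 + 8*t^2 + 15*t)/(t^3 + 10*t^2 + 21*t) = (t + 5)/(t + 7)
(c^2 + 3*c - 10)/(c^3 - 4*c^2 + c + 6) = (c + 5)/(c^2 - 2*c - 3)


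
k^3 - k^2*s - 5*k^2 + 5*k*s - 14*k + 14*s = (k - 7)*(k + 2)*(k - s)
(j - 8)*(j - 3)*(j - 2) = j^3 - 13*j^2 + 46*j - 48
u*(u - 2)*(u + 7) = u^3 + 5*u^2 - 14*u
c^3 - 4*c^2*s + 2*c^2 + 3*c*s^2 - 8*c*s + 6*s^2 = (c + 2)*(c - 3*s)*(c - s)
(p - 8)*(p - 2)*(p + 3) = p^3 - 7*p^2 - 14*p + 48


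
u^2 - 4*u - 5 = (u - 5)*(u + 1)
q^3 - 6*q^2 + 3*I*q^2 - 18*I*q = q*(q - 6)*(q + 3*I)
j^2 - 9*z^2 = (j - 3*z)*(j + 3*z)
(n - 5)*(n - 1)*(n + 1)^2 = n^4 - 4*n^3 - 6*n^2 + 4*n + 5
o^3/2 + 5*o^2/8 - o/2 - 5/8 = (o/2 + 1/2)*(o - 1)*(o + 5/4)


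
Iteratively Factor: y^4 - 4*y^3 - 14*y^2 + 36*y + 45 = (y - 3)*(y^3 - y^2 - 17*y - 15) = (y - 3)*(y + 3)*(y^2 - 4*y - 5) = (y - 3)*(y + 1)*(y + 3)*(y - 5)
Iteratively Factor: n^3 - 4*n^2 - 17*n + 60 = (n - 3)*(n^2 - n - 20) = (n - 5)*(n - 3)*(n + 4)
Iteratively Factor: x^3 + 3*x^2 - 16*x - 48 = (x + 4)*(x^2 - x - 12) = (x + 3)*(x + 4)*(x - 4)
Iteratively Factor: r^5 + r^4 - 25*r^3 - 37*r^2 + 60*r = (r - 5)*(r^4 + 6*r^3 + 5*r^2 - 12*r) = r*(r - 5)*(r^3 + 6*r^2 + 5*r - 12) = r*(r - 5)*(r - 1)*(r^2 + 7*r + 12) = r*(r - 5)*(r - 1)*(r + 4)*(r + 3)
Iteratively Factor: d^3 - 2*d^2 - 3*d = (d - 3)*(d^2 + d) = (d - 3)*(d + 1)*(d)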